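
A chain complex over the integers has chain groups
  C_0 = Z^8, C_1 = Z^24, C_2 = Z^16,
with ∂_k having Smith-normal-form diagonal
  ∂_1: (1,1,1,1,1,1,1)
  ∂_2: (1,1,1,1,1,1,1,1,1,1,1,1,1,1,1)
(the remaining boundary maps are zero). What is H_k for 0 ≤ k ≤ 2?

H_0 = Z,  H_1 = Z^2,  H_2 = Z.

H_0: b_0 = 8 − 0 − 7 = 1; torsion from ∂_1 factors > 1: none. So H_0 = Z.
H_1: b_1 = 24 − 7 − 15 = 2; torsion from ∂_2 factors > 1: none. So H_1 = Z^2.
H_2: b_2 = 16 − 15 − 0 = 1; torsion from ∂_3 factors > 1: none. So H_2 = Z.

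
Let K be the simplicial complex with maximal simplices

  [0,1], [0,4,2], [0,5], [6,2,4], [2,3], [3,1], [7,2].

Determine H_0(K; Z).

Order the vertices as 0 < 1 < 2 < 3 < 4 < 5 < 6 < 7. Listing each simplex with vertices in this order, K has dimension 2 with simplices:

  0-simplices (8): [0], [1], [2], [3], [4], [5], [6], [7]
  1-simplices (10): [0,1], [0,2], [0,4], [0,5], [1,3], [2,3], [2,4], [2,6], [2,7], [4,6]
  2-simplices (2): [0,2,4], [2,4,6]

giving chain groups C_0 ≅ Z^8, C_1 ≅ Z^10, C_2 ≅ Z^2.

Boundary ∂_1: C_1 → C_0 maps an edge to its endpoints' difference, ∂[p,q] = q − p.
This gives a 8×10 integer matrix of rank 7; reducing to Smith normal form yields diagonal entries (1,1,1,1,1,1,1).

The boundary map ∂_2: C_2 → C_1 sends each 2-simplex [p,q,r] to [q,r] − [p,r] + [p,q]. For instance
  ∂[2,4,6] = [4,6] − [2,6] + [2,4],
  ∂[0,2,4] = [2,4] − [0,4] + [0,2].
The 10×2 boundary matrix has rank 2 and Smith normal form diag(1,1).

From H_k ≅ ker(∂_k) / im(∂_{k+1}) we obtain:

  H_0: rank C_0 − rank ∂_1 = 8 − 7 = 1, and the invariant factors of ∂_1 are all 1, so H_0 ≅ Z.

H_0 ≅ Z.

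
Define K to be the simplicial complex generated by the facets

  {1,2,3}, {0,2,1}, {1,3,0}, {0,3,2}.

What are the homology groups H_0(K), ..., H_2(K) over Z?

H_0 ≅ Z,  H_1 = 0,  H_2 ≅ Z.

Take the total order 0 < 1 < 2 < 3 on the vertex set. Then K (dimension 2) consists of the simplices:

  0-simplices (4): [0], [1], [2], [3]
  1-simplices (6): [0,1], [0,2], [0,3], [1,2], [1,3], [2,3]
  2-simplices (4): [0,1,2], [0,1,3], [0,2,3], [1,2,3]

Hence C_0 ≅ Z^4, C_1 ≅ Z^6, C_2 ≅ Z^4.

∂_1: C_1 → C_0 maps an edge to its endpoints' difference, ∂[p,q] = q − p. For instance
  ∂[1,3] = [3] − [1].
This gives a 4×6 integer matrix of rank 3; reducing to Smith normal form yields diagonal entries (1,1,1).

∂_2: C_2 → C_1 maps a triangle to the signed sum of its edges. For instance
  ∂[1,2,3] = [2,3] − [1,3] + [1,2],
  ∂[0,2,3] = [2,3] − [0,3] + [0,2].
The 6×4 boundary matrix has rank 3 and Smith normal form diag(1,1,1).

Computing H_k = (kernel of ∂_k) / (image of ∂_{k+1}):

  H_0: rank C_0 − rank ∂_1 = 4 − 3 = 1, and the invariant factors of ∂_1 are all 1, so H_0 ≅ Z.
  H_1: rank ker ∂_1 − rank ∂_2 = (6 − 3) − 3 = 0, and the invariant factors of ∂_2 are all 1, so H_1 ≅ 0.
  H_2: rank ker ∂_2 − rank ∂_3 = (4 − 3) − 0 = 1, and there is no ∂_3, so H_2 ≅ Z.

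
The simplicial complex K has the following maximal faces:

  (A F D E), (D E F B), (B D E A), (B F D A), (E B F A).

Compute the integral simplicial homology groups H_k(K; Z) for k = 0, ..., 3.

Take the total order A < B < D < E < F on the vertex set. Then K (dimension 3) consists of the simplices:

  0-simplices (5): A, B, D, E, F
  1-simplices (10): AB, AD, AE, AF, BD, BE, BF, DE, DF, EF
  2-simplices (10): ABD, ABE, ABF, ADE, ADF, AEF, BDE, BDF, BEF, DEF
  3-simplices (5): ABDE, ABDF, ABEF, ADEF, BDEF

Hence C_0 ≅ Z^5, C_1 ≅ Z^10, C_2 ≅ Z^10, C_3 ≅ Z^5.

The boundary map ∂_1: C_1 → C_0 is given by ∂[p,q] = [q] − [p]. For instance
  ∂DF = F − D.
The resulting 5×10 matrix has rank 4, and its Smith normal form has invariant factors (1,1,1,1).

Boundary ∂_2: C_2 → C_1 maps a triangle to the signed sum of its edges. For instance
  ∂ABF = BF − AF + AB,
  ∂BDF = DF − BF + BD.
The 10×10 boundary matrix has rank 6 and Smith normal form diag(1,1,1,1,1,1).

Boundary ∂_3: C_3 → C_2 sends each 3-simplex σ to the alternating sum Σ_i (−1)^i (σ with its i-th vertex removed). For instance
  ∂ADEF = DEF − AEF + ADF − ADE,
  ∂ABEF = BEF − AEF + ABF − ABE.
As a 10×5 matrix over Z this has rank 4, with invariant factors (1,1,1,1).

Computing H_k = (kernel of ∂_k) / (image of ∂_{k+1}):

  H_0: rank C_0 − rank ∂_1 = 5 − 4 = 1, and the invariant factors of ∂_1 are all 1, so H_0 ≅ Z.
  H_1: rank ker ∂_1 − rank ∂_2 = (10 − 4) − 6 = 0, and the invariant factors of ∂_2 are all 1, so H_1 ≅ 0.
  H_2: rank ker ∂_2 − rank ∂_3 = (10 − 6) − 4 = 0, and the invariant factors of ∂_3 are all 1, so H_2 ≅ 0.
  H_3: rank ker ∂_3 − rank ∂_4 = (5 − 4) − 0 = 1, and there is no ∂_4, so H_3 ≅ Z.

(K is a triangulation of the 3-sphere S^3.)

H_0 = Z,  H_1 = 0,  H_2 = 0,  H_3 = Z.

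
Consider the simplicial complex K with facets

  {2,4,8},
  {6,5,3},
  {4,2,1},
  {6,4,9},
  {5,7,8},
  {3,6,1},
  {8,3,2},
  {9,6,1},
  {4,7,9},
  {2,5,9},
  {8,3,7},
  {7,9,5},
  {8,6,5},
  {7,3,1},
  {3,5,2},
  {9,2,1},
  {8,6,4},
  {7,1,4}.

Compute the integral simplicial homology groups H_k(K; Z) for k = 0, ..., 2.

H_0 = Z,  H_1 = Z ⊕ Z_2,  H_2 = 0.

Take the total order 1 < 2 < 3 < 4 < 5 < 6 < 7 < 8 < 9 on the vertex set. Then K (dimension 2) consists of the simplices:

  0-simplices (9): [1], [2], [3], [4], [5], [6], [7], [8], [9]
  1-simplices (27): (27 of them)
  2-simplices (18): [1,2,4], [1,2,9], [1,3,6], [1,3,7], [1,4,7], [1,6,9], [2,3,5], [2,3,8], [2,4,8], [2,5,9], [3,5,6], [3,7,8], [4,6,8], [4,6,9], [4,7,9], [5,6,8], [5,7,8], [5,7,9]

Hence C_0 ≅ Z^9, C_1 ≅ Z^27, C_2 ≅ Z^18.

∂_1: C_1 → C_0 is given by ∂[p,q] = [q] − [p]. For instance
  ∂[4,9] = [9] − [4].
The resulting 9×27 matrix has rank 8, and its Smith normal form has invariant factors (1,1,1,1,1,1,1,1).

∂_2: C_2 → C_1 maps a triangle to the signed sum of its edges. For instance
  ∂[4,7,9] = [7,9] − [4,9] + [4,7],
  ∂[2,3,8] = [3,8] − [2,8] + [2,3].
This gives a 27×18 integer matrix of rank 18; reducing to Smith normal form yields diagonal entries (1,1,1,1,1,1,1,1,1,1,1,1,1,1,1,1,1,2).

Reading off H_k = ker ∂_k / im ∂_{k+1}:

  H_0: rank C_0 − rank ∂_1 = 9 − 8 = 1, and the invariant factors of ∂_1 are all 1, so H_0 ≅ Z.
  H_1: rank ker ∂_1 − rank ∂_2 = (27 − 8) − 18 = 1, and ∂_2 has invariant factor 2 > 1, so H_1 ≅ Z ⊕ Z_2.
  H_2: rank ker ∂_2 − rank ∂_3 = (18 − 18) − 0 = 0, and there is no ∂_3, so H_2 ≅ 0.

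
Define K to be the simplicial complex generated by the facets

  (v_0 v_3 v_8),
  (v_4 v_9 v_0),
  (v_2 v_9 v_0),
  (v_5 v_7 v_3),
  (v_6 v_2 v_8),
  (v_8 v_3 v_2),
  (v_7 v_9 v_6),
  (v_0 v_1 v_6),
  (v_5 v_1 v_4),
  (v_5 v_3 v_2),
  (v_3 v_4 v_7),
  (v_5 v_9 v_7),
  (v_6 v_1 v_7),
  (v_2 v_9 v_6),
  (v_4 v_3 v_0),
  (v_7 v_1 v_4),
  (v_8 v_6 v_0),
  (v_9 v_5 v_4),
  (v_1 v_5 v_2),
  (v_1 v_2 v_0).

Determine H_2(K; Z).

Fix the vertex order v_0 < v_1 < v_2 < v_3 < v_4 < v_5 < v_6 < v_7 < v_8 < v_9 and write every simplex with vertices in increasing order. Then dim K = 2 and the simplices of K are:

  0-simplices (10): [v_0], [v_1], [v_2], [v_3], [v_4], [v_5], [v_6], [v_7], [v_8], [v_9]
  1-simplices (30): (30 of them)
  2-simplices (20): (20 of them)

giving chain groups C_0 ≅ Z^10, C_1 ≅ Z^30, C_2 ≅ Z^20.

∂_1: C_1 → C_0 sends each edge [p,q] (with p < q) to q − p.
The resulting 10×30 matrix has rank 9, and its Smith normal form has invariant factors (1,1,1,1,1,1,1,1,1).

Boundary ∂_2: C_2 → C_1 acts by ∂[p,q,r] = [q,r] − [p,r] + [p,q]. For instance
  ∂[v_2,v_3,v_5] = [v_3,v_5] − [v_2,v_5] + [v_2,v_3],
  ∂[v_4,v_5,v_9] = [v_5,v_9] − [v_4,v_9] + [v_4,v_5].
The resulting 30×20 matrix has rank 20, and its Smith normal form has invariant factors (1,1,1,1,1,1,1,1,1,1,1,1,1,1,1,1,1,1,1,2).

From H_k ≅ ker(∂_k) / im(∂_{k+1}) we obtain:

  H_2: rank ker ∂_2 − rank ∂_3 = (20 − 20) − 0 = 0, and there is no ∂_3, so H_2 = 0.

(K is a triangulation of the Klein bottle.)

H_2 ≅ 0.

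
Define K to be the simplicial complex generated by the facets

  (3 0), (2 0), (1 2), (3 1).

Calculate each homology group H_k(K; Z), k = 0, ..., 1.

H_0 = Z,  H_1 = Z.

We work with the vertex ordering 0 < 1 < 2 < 3. The simplices of K, each written with vertices in increasing order, are:

  0-simplices (4): [0], [1], [2], [3]
  1-simplices (4): [0,2], [0,3], [1,2], [1,3]

Hence C_0 ≅ Z^4, C_1 ≅ Z^4.

Boundary ∂_1: C_1 → C_0 is given by ∂[p,q] = [q] − [p]. For instance
  ∂[0,3] = [3] − [0].
As a 4×4 matrix over Z this has rank 3, with invariant factors (1,1,1).

Now H_k = ker ∂_k / im ∂_{k+1}, so:

  H_0: rank C_0 − rank ∂_1 = 4 − 3 = 1, and the invariant factors of ∂_1 are all 1, so H_0 = Z.
  H_1: rank ker ∂_1 − rank ∂_2 = (4 − 3) − 0 = 1, and there is no ∂_2, so H_1 = Z.

As a check, the Euler characteristic is 4 − 4 = 0, which agrees with 1 − 1 = 0.
(K is a triangulation of the circle S^1.)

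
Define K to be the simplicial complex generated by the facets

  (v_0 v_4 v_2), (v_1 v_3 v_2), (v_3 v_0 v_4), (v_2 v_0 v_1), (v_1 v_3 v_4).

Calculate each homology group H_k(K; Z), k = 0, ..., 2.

H_0 = Z,  H_1 = Z,  H_2 = 0.

Take the total order v_0 < v_1 < v_2 < v_3 < v_4 on the vertex set. Then K (dimension 2) consists of the simplices:

  0-simplices (5): [v_0], [v_1], [v_2], [v_3], [v_4]
  1-simplices (10): [v_0,v_1], [v_0,v_2], [v_0,v_3], [v_0,v_4], [v_1,v_2], [v_1,v_3], [v_1,v_4], [v_2,v_3], [v_2,v_4], [v_3,v_4]
  2-simplices (5): [v_0,v_1,v_2], [v_0,v_2,v_4], [v_0,v_3,v_4], [v_1,v_2,v_3], [v_1,v_3,v_4]

so the chain groups are C_0 ≅ Z^5, C_1 ≅ Z^10, C_2 ≅ Z^5.

Boundary ∂_1: C_1 → C_0 sends each edge [p,q] (with p < q) to q − p. For instance
  ∂[v_2,v_3] = [v_3] − [v_2].
The 5×10 boundary matrix has rank 4 and Smith normal form diag(1,1,1,1).

Boundary ∂_2: C_2 → C_1 acts by ∂[p,q,r] = [q,r] − [p,r] + [p,q]. For instance
  ∂[v_0,v_1,v_2] = [v_1,v_2] − [v_0,v_2] + [v_0,v_1],
  ∂[v_0,v_2,v_4] = [v_2,v_4] − [v_0,v_4] + [v_0,v_2].
This gives a 10×5 integer matrix of rank 5; reducing to Smith normal form yields diagonal entries (1,1,1,1,1).

Now H_k = ker ∂_k / im ∂_{k+1}, so:

  H_0: rank C_0 − rank ∂_1 = 5 − 4 = 1, and the invariant factors of ∂_1 are all 1, so H_0 = Z.
  H_1: rank ker ∂_1 − rank ∂_2 = (10 − 4) − 5 = 1, and the invariant factors of ∂_2 are all 1, so H_1 = Z.
  H_2: rank ker ∂_2 − rank ∂_3 = (5 − 5) − 0 = 0, and there is no ∂_3, so H_2 = 0.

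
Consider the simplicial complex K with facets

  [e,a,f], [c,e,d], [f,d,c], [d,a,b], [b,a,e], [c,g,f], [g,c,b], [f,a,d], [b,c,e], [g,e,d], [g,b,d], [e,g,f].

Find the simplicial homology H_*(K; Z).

Order the vertices as a < b < c < d < e < f < g. Listing each simplex with vertices in this order, K has dimension 2 with simplices:

  0-simplices (7): a, b, c, d, e, f, g
  1-simplices (18): ab, ad, ae, af, bc, bd, be, bg, cd, ce, cf, cg, de, df, dg, ef, eg, fg
  2-simplices (12): abd, abe, adf, aef, bce, bcg, bdg, cde, cdf, cfg, deg, efg

Hence C_0 ≅ Z^7, C_1 ≅ Z^18, C_2 ≅ Z^12.

The boundary map ∂_1: C_1 → C_0 sends each edge [p,q] (with p < q) to q − p.
As a 7×18 matrix over Z this has rank 6, with invariant factors (1,1,1,1,1,1).

∂_2: C_2 → C_1 acts by ∂[p,q,r] = [q,r] − [p,r] + [p,q]. For instance
  ∂adf = df − af + ad,
  ∂abe = be − ae + ab.
The resulting 18×12 matrix has rank 12, and its Smith normal form has invariant factors (1,1,1,1,1,1,1,1,1,1,1,2).

Now H_k = ker ∂_k / im ∂_{k+1}, so:

  H_0: rank C_0 − rank ∂_1 = 7 − 6 = 1, and the invariant factors of ∂_1 are all 1, so H_0 ≅ Z.
  H_1: rank ker ∂_1 − rank ∂_2 = (18 − 6) − 12 = 0, and ∂_2 has invariant factor 2 > 1, so H_1 ≅ Z/2.
  H_2: rank ker ∂_2 − rank ∂_3 = (12 − 12) − 0 = 0, and there is no ∂_3, so H_2 ≅ 0.

H_0 = Z,  H_1 = Z/2,  H_2 = 0.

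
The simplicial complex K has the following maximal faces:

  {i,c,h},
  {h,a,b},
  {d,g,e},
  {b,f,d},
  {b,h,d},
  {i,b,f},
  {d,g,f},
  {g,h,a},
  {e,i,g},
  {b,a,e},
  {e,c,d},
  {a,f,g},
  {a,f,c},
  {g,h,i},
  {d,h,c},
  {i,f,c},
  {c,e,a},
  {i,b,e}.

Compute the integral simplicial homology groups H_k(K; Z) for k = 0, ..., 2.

We work with the vertex ordering a < b < c < d < e < f < g < h < i. The simplices of K, each written with vertices in increasing order, are:

  0-simplices (9): a, b, c, d, e, f, g, h, i
  1-simplices (27): ab, ac, ae, af, ag, ah, bd, be, bf, bh, bi, cd, ce, cf, ch, ci, de, df, dg, dh, eg, ei, fg, fi, gh, gi, hi
  2-simplices (18): abe, abh, ace, acf, afg, agh, bdf, bdh, bei, bfi, cde, cdh, cfi, chi, deg, dfg, egi, ghi

so the chain groups are C_0 ≅ Z^9, C_1 ≅ Z^27, C_2 ≅ Z^18.

The boundary map ∂_1: C_1 → C_0 maps an edge to its endpoints' difference, ∂[p,q] = q − p.
The 9×27 boundary matrix has rank 8 and Smith normal form diag(1,1,1,1,1,1,1,1).

Boundary ∂_2: C_2 → C_1 sends each 2-simplex [p,q,r] to [q,r] − [p,r] + [p,q]. For instance
  ∂bdf = df − bf + bd,
  ∂bfi = fi − bi + bf.
The 27×18 boundary matrix has rank 17 and Smith normal form diag(1,1,1,1,1,1,1,1,1,1,1,1,1,1,1,1,1).

Now H_k = ker ∂_k / im ∂_{k+1}, so:

  H_0: rank C_0 − rank ∂_1 = 9 − 8 = 1, and the invariant factors of ∂_1 are all 1, so H_0 = Z.
  H_1: rank ker ∂_1 − rank ∂_2 = (27 − 8) − 17 = 2, and the invariant factors of ∂_2 are all 1, so H_1 = Z^2.
  H_2: rank ker ∂_2 − rank ∂_3 = (18 − 17) − 0 = 1, and there is no ∂_3, so H_2 = Z.

As a check, the Euler characteristic is 9 − 27 + 18 = 0, which agrees with 1 − 2 + 1 = 0.

H_0 ≅ Z,  H_1 ≅ Z^2,  H_2 ≅ Z.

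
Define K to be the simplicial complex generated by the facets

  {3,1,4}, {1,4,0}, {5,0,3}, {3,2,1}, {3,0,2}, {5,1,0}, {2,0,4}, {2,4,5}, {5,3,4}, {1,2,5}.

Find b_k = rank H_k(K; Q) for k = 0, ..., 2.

We work with the vertex ordering 0 < 1 < 2 < 3 < 4 < 5. The simplices of K, each written with vertices in increasing order, are:

  0-simplices (6): [0], [1], [2], [3], [4], [5]
  1-simplices (15): [0,1], [0,2], [0,3], [0,4], [0,5], [1,2], [1,3], [1,4], [1,5], [2,3], [2,4], [2,5], [3,4], [3,5], [4,5]
  2-simplices (10): [0,1,4], [0,1,5], [0,2,3], [0,2,4], [0,3,5], [1,2,3], [1,2,5], [1,3,4], [2,4,5], [3,4,5]

so the chain groups are C_0 ≅ Z^6, C_1 ≅ Z^15, C_2 ≅ Z^10.

Boundary ∂_1: C_1 → C_0 is given by ∂[p,q] = [q] − [p]. For instance
  ∂[1,2] = [2] − [1].
The 6×15 boundary matrix has rank 5 and Smith normal form diag(1,1,1,1,1).

The boundary map ∂_2: C_2 → C_1 maps a triangle to the signed sum of its edges. For instance
  ∂[0,1,4] = [1,4] − [0,4] + [0,1],
  ∂[0,2,4] = [2,4] − [0,4] + [0,2].
The resulting 15×10 matrix has rank 10, and its Smith normal form has invariant factors (1,1,1,1,1,1,1,1,1,2).

Computing H_k = (kernel of ∂_k) / (image of ∂_{k+1}):

  H_0: rank C_0 − rank ∂_1 = 6 − 5 = 1, and the invariant factors of ∂_1 are all 1, so H_0 ≅ Z.
  H_1: rank ker ∂_1 − rank ∂_2 = (15 − 5) − 10 = 0, and ∂_2 has invariant factor 2 > 1, so H_1 ≅ Z/2Z.
  H_2: rank ker ∂_2 − rank ∂_3 = (10 − 10) − 0 = 0, and there is no ∂_3, so H_2 ≅ 0.

As a check, the Euler characteristic is 6 − 15 + 10 = 1, which agrees with 1 − 0 + 0 = 1.

Hence the Betti numbers are b_0 = 1, b_1 = 0, b_2 = 0.

b_0 = 1, b_1 = 0, b_2 = 0.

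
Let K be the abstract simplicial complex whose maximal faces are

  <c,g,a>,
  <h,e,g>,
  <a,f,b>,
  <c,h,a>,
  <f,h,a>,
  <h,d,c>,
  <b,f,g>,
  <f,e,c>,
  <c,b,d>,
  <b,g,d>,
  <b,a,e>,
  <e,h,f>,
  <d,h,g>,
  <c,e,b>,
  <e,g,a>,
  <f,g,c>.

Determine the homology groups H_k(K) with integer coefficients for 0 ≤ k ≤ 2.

Fix the vertex order a < b < c < d < e < f < g < h and write every simplex with vertices in increasing order. Then dim K = 2 and the simplices of K are:

  0-simplices (8): a, b, c, d, e, f, g, h
  1-simplices (24): ab, ac, ae, af, ag, ah, bc, bd, be, bf, bg, cd, ce, cf, cg, ch, dg, dh, ef, eg, eh, fg, fh, gh
  2-simplices (16): abe, abf, acg, ach, aeg, afh, bcd, bce, bdg, bfg, cdh, cef, cfg, dgh, efh, egh

giving chain groups C_0 ≅ Z^8, C_1 ≅ Z^24, C_2 ≅ Z^16.

Boundary ∂_1: C_1 → C_0 sends each edge [p,q] (with p < q) to q − p. For instance
  ∂dh = h − d.
The resulting 8×24 matrix has rank 7, and its Smith normal form has invariant factors (1,1,1,1,1,1,1).

Boundary ∂_2: C_2 → C_1 acts by ∂[p,q,r] = [q,r] − [p,r] + [p,q]. For instance
  ∂egh = gh − eh + eg,
  ∂bce = ce − be + bc.
The resulting 24×16 matrix has rank 15, and its Smith normal form has invariant factors (1,1,1,1,1,1,1,1,1,1,1,1,1,1,1).

Now H_k = ker ∂_k / im ∂_{k+1}, so:

  H_0: rank C_0 − rank ∂_1 = 8 − 7 = 1, and the invariant factors of ∂_1 are all 1, so H_0 = Z.
  H_1: rank ker ∂_1 − rank ∂_2 = (24 − 7) − 15 = 2, and the invariant factors of ∂_2 are all 1, so H_1 = Z^2.
  H_2: rank ker ∂_2 − rank ∂_3 = (16 − 15) − 0 = 1, and there is no ∂_3, so H_2 = Z.

H_0 = Z,  H_1 = Z^2,  H_2 = Z.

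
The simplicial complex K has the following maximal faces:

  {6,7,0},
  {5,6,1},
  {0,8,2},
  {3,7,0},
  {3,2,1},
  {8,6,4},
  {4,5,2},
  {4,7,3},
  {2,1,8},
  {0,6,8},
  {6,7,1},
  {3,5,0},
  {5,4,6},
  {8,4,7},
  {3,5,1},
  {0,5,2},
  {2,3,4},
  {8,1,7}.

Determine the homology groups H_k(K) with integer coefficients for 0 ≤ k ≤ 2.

Order the vertices as 0 < 1 < 2 < 3 < 4 < 5 < 6 < 7 < 8. Listing each simplex with vertices in this order, K has dimension 2 with simplices:

  0-simplices (9): [0], [1], [2], [3], [4], [5], [6], [7], [8]
  1-simplices (27): (27 of them)
  2-simplices (18): [0,2,5], [0,2,8], [0,3,5], [0,3,7], [0,6,7], [0,6,8], [1,2,3], [1,2,8], [1,3,5], [1,5,6], [1,6,7], [1,7,8], [2,3,4], [2,4,5], [3,4,7], [4,5,6], [4,6,8], [4,7,8]

Hence C_0 ≅ Z^9, C_1 ≅ Z^27, C_2 ≅ Z^18.

∂_1: C_1 → C_0 is given by ∂[p,q] = [q] − [p].
This gives a 9×27 integer matrix of rank 8; reducing to Smith normal form yields diagonal entries (1,1,1,1,1,1,1,1).

Boundary ∂_2: C_2 → C_1 acts by ∂[p,q,r] = [q,r] − [p,r] + [p,q]. For instance
  ∂[3,4,7] = [4,7] − [3,7] + [3,4],
  ∂[1,6,7] = [6,7] − [1,7] + [1,6].
As a 27×18 matrix over Z this has rank 18, with invariant factors (1,1,1,1,1,1,1,1,1,1,1,1,1,1,1,1,1,2).

Computing H_k = (kernel of ∂_k) / (image of ∂_{k+1}):

  H_0: rank C_0 − rank ∂_1 = 9 − 8 = 1, and the invariant factors of ∂_1 are all 1, so H_0 = Z.
  H_1: rank ker ∂_1 − rank ∂_2 = (27 − 8) − 18 = 1, and ∂_2 has invariant factor 2 > 1, so H_1 = Z × Z/2.
  H_2: rank ker ∂_2 − rank ∂_3 = (18 − 18) − 0 = 0, and there is no ∂_3, so H_2 = 0.

As a check, the Euler characteristic is 9 − 27 + 18 = 0, which agrees with 1 − 1 + 0 = 0.
(K is a triangulation of the Klein bottle.)

H_0 ≅ Z,  H_1 ≅ Z × Z/2,  H_2 = 0.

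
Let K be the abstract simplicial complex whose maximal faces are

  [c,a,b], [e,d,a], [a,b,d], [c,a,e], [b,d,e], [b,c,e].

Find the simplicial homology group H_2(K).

H_2 ≅ Z.

Fix the vertex order a < b < c < d < e and write every simplex with vertices in increasing order. Then dim K = 2 and the simplices of K are:

  0-simplices (5): a, b, c, d, e
  1-simplices (9): ab, ac, ad, ae, bc, bd, be, ce, de
  2-simplices (6): abc, abd, ace, ade, bce, bde

Hence C_0 ≅ Z^5, C_1 ≅ Z^9, C_2 ≅ Z^6.

∂_1: C_1 → C_0 maps an edge to its endpoints' difference, ∂[p,q] = q − p. For instance
  ∂bc = c − b.
The 5×9 boundary matrix has rank 4 and Smith normal form diag(1,1,1,1).

Boundary ∂_2: C_2 → C_1 sends each 2-simplex [p,q,r] to [q,r] − [p,r] + [p,q]. For instance
  ∂bde = de − be + bd,
  ∂ace = ce − ae + ac.
This gives a 9×6 integer matrix of rank 5; reducing to Smith normal form yields diagonal entries (1,1,1,1,1).

Reading off H_k = ker ∂_k / im ∂_{k+1}:

  H_2: rank ker ∂_2 − rank ∂_3 = (6 − 5) − 0 = 1, and there is no ∂_3, so H_2 ≅ Z.

(K is a triangulation of the 2-sphere S^2.)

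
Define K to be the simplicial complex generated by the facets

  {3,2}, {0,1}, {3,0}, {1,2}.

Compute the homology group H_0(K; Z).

We work with the vertex ordering 0 < 1 < 2 < 3. The simplices of K, each written with vertices in increasing order, are:

  0-simplices (4): [0], [1], [2], [3]
  1-simplices (4): [0,1], [0,3], [1,2], [2,3]

Hence C_0 ≅ Z^4, C_1 ≅ Z^4.

The boundary map ∂_1: C_1 → C_0 maps an edge to its endpoints' difference, ∂[p,q] = q − p. For instance
  ∂[1,2] = [2] − [1].
The 4×4 boundary matrix has rank 3 and Smith normal form diag(1,1,1).

From H_k ≅ ker(∂_k) / im(∂_{k+1}) we obtain:

  H_0: rank C_0 − rank ∂_1 = 4 − 3 = 1, and the invariant factors of ∂_1 are all 1, so H_0 ≅ Z.

H_0 = Z.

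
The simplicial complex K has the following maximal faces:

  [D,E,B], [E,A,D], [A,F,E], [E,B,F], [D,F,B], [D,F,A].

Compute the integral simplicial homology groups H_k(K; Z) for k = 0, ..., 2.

We work with the vertex ordering A < B < D < E < F. The simplices of K, each written with vertices in increasing order, are:

  0-simplices (5): A, B, D, E, F
  1-simplices (9): AD, AE, AF, BD, BE, BF, DE, DF, EF
  2-simplices (6): ADE, ADF, AEF, BDE, BDF, BEF

so the chain groups are C_0 ≅ Z^5, C_1 ≅ Z^9, C_2 ≅ Z^6.

Boundary ∂_1: C_1 → C_0 is given by ∂[p,q] = [q] − [p]. For instance
  ∂AD = D − A.
As a 5×9 matrix over Z this has rank 4, with invariant factors (1,1,1,1).

∂_2: C_2 → C_1 maps a triangle to the signed sum of its edges. For instance
  ∂ADF = DF − AF + AD,
  ∂BDF = DF − BF + BD.
The 9×6 boundary matrix has rank 5 and Smith normal form diag(1,1,1,1,1).

Reading off H_k = ker ∂_k / im ∂_{k+1}:

  H_0: rank C_0 − rank ∂_1 = 5 − 4 = 1, and the invariant factors of ∂_1 are all 1, so H_0 ≅ Z.
  H_1: rank ker ∂_1 − rank ∂_2 = (9 − 4) − 5 = 0, and the invariant factors of ∂_2 are all 1, so H_1 ≅ 0.
  H_2: rank ker ∂_2 − rank ∂_3 = (6 − 5) − 0 = 1, and there is no ∂_3, so H_2 ≅ Z.

(K is a triangulation of the 2-sphere S^2.)

H_0 = Z,  H_1 = 0,  H_2 = Z.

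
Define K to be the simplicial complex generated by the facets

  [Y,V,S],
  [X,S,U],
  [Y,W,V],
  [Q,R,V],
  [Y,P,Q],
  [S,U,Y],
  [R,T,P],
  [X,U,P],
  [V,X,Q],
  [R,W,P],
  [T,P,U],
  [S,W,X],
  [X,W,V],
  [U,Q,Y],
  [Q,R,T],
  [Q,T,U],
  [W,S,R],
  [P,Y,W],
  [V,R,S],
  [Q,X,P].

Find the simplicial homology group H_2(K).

H_2 ≅ 0.

Order the vertices as P < Q < R < S < T < U < V < W < X < Y. Listing each simplex with vertices in this order, K has dimension 2 with simplices:

  0-simplices (10): P, Q, R, S, T, U, V, W, X, Y
  1-simplices (30): PQ, PR, PT, PU, PW, PX, PY, QR, QT, QU, QV, QX, QY, RS, RT, RV, RW, SU, SV, SW, SX, SY, TU, UX, UY, VW, VX, VY, WX, WY
  2-simplices (20): PQX, PQY, PRT, PRW, PTU, PUX, PWY, QRT, QRV, QTU, QUY, QVX, RSV, RSW, SUX, SUY, SVY, SWX, VWX, VWY

Hence C_0 ≅ Z^10, C_1 ≅ Z^30, C_2 ≅ Z^20.

Boundary ∂_1: C_1 → C_0 maps an edge to its endpoints' difference, ∂[p,q] = q − p. For instance
  ∂PT = T − P.
The resulting 10×30 matrix has rank 9, and its Smith normal form has invariant factors (1,1,1,1,1,1,1,1,1).

The boundary map ∂_2: C_2 → C_1 sends each 2-simplex [p,q,r] to [q,r] − [p,r] + [p,q]. For instance
  ∂PRW = RW − PW + PR,
  ∂SVY = VY − SY + SV.
As a 30×20 matrix over Z this has rank 20, with invariant factors (1,1,1,1,1,1,1,1,1,1,1,1,1,1,1,1,1,1,1,2).

Computing H_k = (kernel of ∂_k) / (image of ∂_{k+1}):

  H_2: rank ker ∂_2 − rank ∂_3 = (20 − 20) − 0 = 0, and there is no ∂_3, so H_2 ≅ 0.

(K is a triangulation of the Klein bottle.)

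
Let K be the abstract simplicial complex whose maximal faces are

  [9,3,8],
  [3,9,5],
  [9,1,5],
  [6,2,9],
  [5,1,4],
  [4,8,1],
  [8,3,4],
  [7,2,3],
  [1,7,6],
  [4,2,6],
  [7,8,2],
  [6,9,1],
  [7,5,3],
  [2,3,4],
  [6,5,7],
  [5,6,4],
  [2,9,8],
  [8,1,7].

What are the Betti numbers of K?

We work with the vertex ordering 1 < 2 < 3 < 4 < 5 < 6 < 7 < 8 < 9. The simplices of K, each written with vertices in increasing order, are:

  0-simplices (9): [1], [2], [3], [4], [5], [6], [7], [8], [9]
  1-simplices (27): (27 of them)
  2-simplices (18): [1,4,5], [1,4,8], [1,5,9], [1,6,7], [1,6,9], [1,7,8], [2,3,4], [2,3,7], [2,4,6], [2,6,9], [2,7,8], [2,8,9], [3,4,8], [3,5,7], [3,5,9], [3,8,9], [4,5,6], [5,6,7]

Hence C_0 ≅ Z^9, C_1 ≅ Z^27, C_2 ≅ Z^18.

Boundary ∂_1: C_1 → C_0 sends each edge [p,q] (with p < q) to q − p.
This gives a 9×27 integer matrix of rank 8; reducing to Smith normal form yields diagonal entries (1,1,1,1,1,1,1,1).

The boundary map ∂_2: C_2 → C_1 sends each 2-simplex [p,q,r] to [q,r] − [p,r] + [p,q]. For instance
  ∂[1,4,5] = [4,5] − [1,5] + [1,4],
  ∂[1,7,8] = [7,8] − [1,8] + [1,7].
The resulting 27×18 matrix has rank 18, and its Smith normal form has invariant factors (1,1,1,1,1,1,1,1,1,1,1,1,1,1,1,1,1,2).

Computing H_k = (kernel of ∂_k) / (image of ∂_{k+1}):

  H_0: rank C_0 − rank ∂_1 = 9 − 8 = 1, and the invariant factors of ∂_1 are all 1, so H_0 ≅ Z.
  H_1: rank ker ∂_1 − rank ∂_2 = (27 − 8) − 18 = 1, and ∂_2 has invariant factor 2 > 1, so H_1 ≅ Z ⊕ Z/2Z.
  H_2: rank ker ∂_2 − rank ∂_3 = (18 − 18) − 0 = 0, and there is no ∂_3, so H_2 ≅ 0.

Hence the Betti numbers are b_0 = 1, b_1 = 1, b_2 = 0.

b_0 = 1, b_1 = 1, b_2 = 0.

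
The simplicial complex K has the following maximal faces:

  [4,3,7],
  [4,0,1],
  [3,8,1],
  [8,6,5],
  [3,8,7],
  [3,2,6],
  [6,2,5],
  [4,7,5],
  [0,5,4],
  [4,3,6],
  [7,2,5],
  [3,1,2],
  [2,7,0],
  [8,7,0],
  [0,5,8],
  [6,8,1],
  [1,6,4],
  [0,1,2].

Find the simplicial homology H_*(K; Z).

K has 9 vertices, 27 edges, 18 triangles.
rank ∂_0 = 0, rank ∂_1 = 8 ⇒ b_0 = 9 − 0 − 8 = 1; all invariant factors of ∂_1 are 1 so no torsion. So H_0 ≅ Z.
rank ∂_1 = 8, rank ∂_2 = 18 ⇒ b_1 = 27 − 8 − 18 = 1; ∂_2 has invariant factor(s) [2] giving torsion. So H_1 ≅ Z ⊕ Z/2.
rank ∂_2 = 18, rank ∂_3 = 0 ⇒ b_2 = 18 − 18 − 0 = 0. So H_2 ≅ 0.

H_0 = Z,  H_1 = Z ⊕ Z/2,  H_2 = 0.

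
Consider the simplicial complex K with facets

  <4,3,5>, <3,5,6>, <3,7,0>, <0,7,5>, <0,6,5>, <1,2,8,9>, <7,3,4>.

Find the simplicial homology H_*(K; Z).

Fix the vertex order 0 < 1 < 2 < 3 < 4 < 5 < 6 < 7 < 8 < 9 and write every simplex with vertices in increasing order. Then dim K = 3 and the simplices of K are:

  0-simplices (10): [0], [1], [2], [3], [4], [5], [6], [7], [8], [9]
  1-simplices (18): [0,3], [0,5], [0,6], [0,7], [1,2], [1,8], [1,9], [2,8], [2,9], [3,4], [3,5], [3,6], [3,7], [4,5], [4,7], [5,6], [5,7], [8,9]
  2-simplices (10): [0,3,7], [0,5,6], [0,5,7], [1,2,8], [1,2,9], [1,8,9], [2,8,9], [3,4,5], [3,4,7], [3,5,6]
  3-simplices (1): [1,2,8,9]

Hence C_0 ≅ Z^10, C_1 ≅ Z^18, C_2 ≅ Z^10, C_3 ≅ Z^1.

The boundary map ∂_1: C_1 → C_0 is given by ∂[p,q] = [q] − [p]. For instance
  ∂[2,8] = [8] − [2].
The 10×18 boundary matrix has rank 8 and Smith normal form diag(1,1,1,1,1,1,1,1).

∂_2: C_2 → C_1 acts by ∂[p,q,r] = [q,r] − [p,r] + [p,q]. For instance
  ∂[1,2,9] = [2,9] − [1,9] + [1,2],
  ∂[2,8,9] = [8,9] − [2,9] + [2,8].
The 18×10 boundary matrix has rank 9 and Smith normal form diag(1,1,1,1,1,1,1,1,1).

∂_3: C_3 → C_2 sends each 3-simplex σ to the alternating sum Σ_i (−1)^i (σ with its i-th vertex removed). For instance
  ∂[1,2,8,9] = [2,8,9] − [1,8,9] + [1,2,9] − [1,2,8].
As a 10×1 matrix over Z this has rank 1, with invariant factors (1).

From H_k ≅ ker(∂_k) / im(∂_{k+1}) we obtain:

  H_0: rank C_0 − rank ∂_1 = 10 − 8 = 2, and the invariant factors of ∂_1 are all 1, so H_0 = Z^2.
  H_1: rank ker ∂_1 − rank ∂_2 = (18 − 8) − 9 = 1, and the invariant factors of ∂_2 are all 1, so H_1 = Z.
  H_2: rank ker ∂_2 − rank ∂_3 = (10 − 9) − 1 = 0, and the invariant factors of ∂_3 are all 1, so H_2 = 0.
  H_3: rank ker ∂_3 − rank ∂_4 = (1 − 1) − 0 = 0, and there is no ∂_4, so H_3 = 0.

As a check, the Euler characteristic is 10 − 18 + 10 − 1 = 1, which agrees with 2 − 1 + 0 − 0 = 1.

H_0 ≅ Z^2,  H_1 ≅ Z,  H_2 = 0,  H_3 = 0.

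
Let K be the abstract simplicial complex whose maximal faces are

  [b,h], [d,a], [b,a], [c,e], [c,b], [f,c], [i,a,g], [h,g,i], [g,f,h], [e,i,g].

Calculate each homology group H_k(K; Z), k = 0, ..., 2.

H_0 = Z,  H_1 = Z^3,  H_2 = 0.

Fix the vertex order a < b < c < d < e < f < g < h < i and write every simplex with vertices in increasing order. Then dim K = 2 and the simplices of K are:

  0-simplices (9): a, b, c, d, e, f, g, h, i
  1-simplices (15): ab, ad, ag, ai, bc, bh, ce, cf, eg, ei, fg, fh, gh, gi, hi
  2-simplices (4): agi, egi, fgh, ghi

giving chain groups C_0 ≅ Z^9, C_1 ≅ Z^15, C_2 ≅ Z^4.

∂_1: C_1 → C_0 sends each edge [p,q] (with p < q) to q − p. For instance
  ∂hi = i − h.
This gives a 9×15 integer matrix of rank 8; reducing to Smith normal form yields diagonal entries (1,1,1,1,1,1,1,1).

Boundary ∂_2: C_2 → C_1 acts by ∂[p,q,r] = [q,r] − [p,r] + [p,q]. For instance
  ∂agi = gi − ai + ag,
  ∂fgh = gh − fh + fg.
The 15×4 boundary matrix has rank 4 and Smith normal form diag(1,1,1,1).

Now H_k = ker ∂_k / im ∂_{k+1}, so:

  H_0: rank C_0 − rank ∂_1 = 9 − 8 = 1, and the invariant factors of ∂_1 are all 1, so H_0 = Z.
  H_1: rank ker ∂_1 − rank ∂_2 = (15 − 8) − 4 = 3, and the invariant factors of ∂_2 are all 1, so H_1 = Z^3.
  H_2: rank ker ∂_2 − rank ∂_3 = (4 − 4) − 0 = 0, and there is no ∂_3, so H_2 = 0.

As a check, the Euler characteristic is 9 − 15 + 4 = -2, which agrees with 1 − 3 + 0 = -2.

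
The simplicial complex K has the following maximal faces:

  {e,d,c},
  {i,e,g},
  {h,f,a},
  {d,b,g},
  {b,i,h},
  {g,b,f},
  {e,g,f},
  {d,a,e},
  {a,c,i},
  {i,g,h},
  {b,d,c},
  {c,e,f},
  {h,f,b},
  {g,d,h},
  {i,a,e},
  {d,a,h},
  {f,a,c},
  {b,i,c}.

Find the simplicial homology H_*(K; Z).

Fix the vertex order a < b < c < d < e < f < g < h < i and write every simplex with vertices in increasing order. Then dim K = 2 and the simplices of K are:

  0-simplices (9): a, b, c, d, e, f, g, h, i
  1-simplices (27): ac, ad, ae, af, ah, ai, bc, bd, bf, bg, bh, bi, cd, ce, cf, ci, de, dg, dh, ef, eg, ei, fg, fh, gh, gi, hi
  2-simplices (18): acf, aci, ade, adh, aei, afh, bcd, bci, bdg, bfg, bfh, bhi, cde, cef, dgh, efg, egi, ghi

Hence C_0 ≅ Z^9, C_1 ≅ Z^27, C_2 ≅ Z^18.

∂_1: C_1 → C_0 sends each edge [p,q] (with p < q) to q − p. For instance
  ∂de = e − d.
The 9×27 boundary matrix has rank 8 and Smith normal form diag(1,1,1,1,1,1,1,1).

The boundary map ∂_2: C_2 → C_1 acts by ∂[p,q,r] = [q,r] − [p,r] + [p,q]. For instance
  ∂efg = fg − eg + ef,
  ∂aci = ci − ai + ac.
The resulting 27×18 matrix has rank 18, and its Smith normal form has invariant factors (1,1,1,1,1,1,1,1,1,1,1,1,1,1,1,1,1,2).

Reading off H_k = ker ∂_k / im ∂_{k+1}:

  H_0: rank C_0 − rank ∂_1 = 9 − 8 = 1, and the invariant factors of ∂_1 are all 1, so H_0 = Z.
  H_1: rank ker ∂_1 − rank ∂_2 = (27 − 8) − 18 = 1, and ∂_2 has invariant factor 2 > 1, so H_1 = Z ⊕ Z/2.
  H_2: rank ker ∂_2 − rank ∂_3 = (18 − 18) − 0 = 0, and there is no ∂_3, so H_2 = 0.

H_0 ≅ Z,  H_1 ≅ Z ⊕ Z/2,  H_2 = 0.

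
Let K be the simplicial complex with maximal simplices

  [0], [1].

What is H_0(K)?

H_0 ≅ Z^2.

Take the total order 0 < 1 on the vertex set. Then K (dimension 0) consists of the simplices:

  0-simplices (2): [0], [1]

Hence C_0 ≅ Z^2.

From H_k ≅ ker(∂_k) / im(∂_{k+1}) we obtain:

  H_0: rank C_0 − rank ∂_1 = 2 − 0 = 2, and there is no ∂_1, so H_0 ≅ Z^2.

(K is a triangulation of a set of 2 points.)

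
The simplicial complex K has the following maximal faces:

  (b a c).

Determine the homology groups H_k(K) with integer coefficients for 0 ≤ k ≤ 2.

We work with the vertex ordering a < b < c. The simplices of K, each written with vertices in increasing order, are:

  0-simplices (3): a, b, c
  1-simplices (3): ab, ac, bc
  2-simplices (1): abc

giving chain groups C_0 ≅ Z^3, C_1 ≅ Z^3, C_2 ≅ Z^1.

∂_1: C_1 → C_0 sends each edge [p,q] (with p < q) to q − p.
This gives a 3×3 integer matrix of rank 2; reducing to Smith normal form yields diagonal entries (1,1).

Boundary ∂_2: C_2 → C_1 acts by ∂[p,q,r] = [q,r] − [p,r] + [p,q]. For instance
  ∂abc = bc − ac + ab.
As a 3×1 matrix over Z this has rank 1, with invariant factors (1).

Now H_k = ker ∂_k / im ∂_{k+1}, so:

  H_0: rank C_0 − rank ∂_1 = 3 − 2 = 1, and the invariant factors of ∂_1 are all 1, so H_0 = Z.
  H_1: rank ker ∂_1 − rank ∂_2 = (3 − 2) − 1 = 0, and the invariant factors of ∂_2 are all 1, so H_1 = 0.
  H_2: rank ker ∂_2 − rank ∂_3 = (1 − 1) − 0 = 0, and there is no ∂_3, so H_2 = 0.

As a check, the Euler characteristic is 3 − 3 + 1 = 1, which agrees with 1 − 0 + 0 = 1.
(K is a triangulation of the 2-simplex.)

H_0 ≅ Z,  H_1 = 0,  H_2 = 0.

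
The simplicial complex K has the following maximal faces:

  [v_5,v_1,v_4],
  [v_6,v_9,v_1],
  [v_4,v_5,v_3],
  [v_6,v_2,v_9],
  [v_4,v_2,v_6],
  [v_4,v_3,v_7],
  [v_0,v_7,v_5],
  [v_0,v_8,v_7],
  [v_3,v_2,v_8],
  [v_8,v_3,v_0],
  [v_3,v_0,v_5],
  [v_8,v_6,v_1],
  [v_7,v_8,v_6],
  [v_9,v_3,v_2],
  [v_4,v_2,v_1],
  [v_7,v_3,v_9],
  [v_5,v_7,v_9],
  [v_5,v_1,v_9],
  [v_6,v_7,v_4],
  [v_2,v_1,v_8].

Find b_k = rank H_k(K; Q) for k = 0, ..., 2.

We work with the vertex ordering v_0 < v_1 < v_2 < v_3 < v_4 < v_5 < v_6 < v_7 < v_8 < v_9. The simplices of K, each written with vertices in increasing order, are:

  0-simplices (10): [v_0], [v_1], [v_2], [v_3], [v_4], [v_5], [v_6], [v_7], [v_8], [v_9]
  1-simplices (30): (30 of them)
  2-simplices (20): (20 of them)

giving chain groups C_0 ≅ Z^10, C_1 ≅ Z^30, C_2 ≅ Z^20.

The boundary map ∂_1: C_1 → C_0 sends each edge [p,q] (with p < q) to q − p. For instance
  ∂[v_0,v_3] = [v_3] − [v_0].
This gives a 10×30 integer matrix of rank 9; reducing to Smith normal form yields diagonal entries (1,1,1,1,1,1,1,1,1).

The boundary map ∂_2: C_2 → C_1 acts by ∂[p,q,r] = [q,r] − [p,r] + [p,q]. For instance
  ∂[v_0,v_5,v_7] = [v_5,v_7] − [v_0,v_7] + [v_0,v_5],
  ∂[v_1,v_6,v_8] = [v_6,v_8] − [v_1,v_8] + [v_1,v_6].
As a 30×20 matrix over Z this has rank 20, with invariant factors (1,1,1,1,1,1,1,1,1,1,1,1,1,1,1,1,1,1,1,2).

Now H_k = ker ∂_k / im ∂_{k+1}, so:

  H_0: rank C_0 − rank ∂_1 = 10 − 9 = 1, and the invariant factors of ∂_1 are all 1, so H_0 = Z.
  H_1: rank ker ∂_1 − rank ∂_2 = (30 − 9) − 20 = 1, and ∂_2 has invariant factor 2 > 1, so H_1 = Z ⊕ Z/2.
  H_2: rank ker ∂_2 − rank ∂_3 = (20 − 20) − 0 = 0, and there is no ∂_3, so H_2 = 0.

As a check, the Euler characteristic is 10 − 30 + 20 = 0, which agrees with 1 − 1 + 0 = 0.

Hence the Betti numbers are b_0 = 1, b_1 = 1, b_2 = 0.

b_0 = 1, b_1 = 1, b_2 = 0.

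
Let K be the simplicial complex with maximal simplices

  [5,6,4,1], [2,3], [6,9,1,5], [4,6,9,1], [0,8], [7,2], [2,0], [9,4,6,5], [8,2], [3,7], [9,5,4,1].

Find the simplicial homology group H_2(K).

H_2 ≅ 0.

Order the vertices as 0 < 1 < 2 < 3 < 4 < 5 < 6 < 7 < 8 < 9. Listing each simplex with vertices in this order, K has dimension 3 with simplices:

  0-simplices (10): [0], [1], [2], [3], [4], [5], [6], [7], [8], [9]
  1-simplices (16): [0,2], [0,8], [1,4], [1,5], [1,6], [1,9], [2,3], [2,7], [2,8], [3,7], [4,5], [4,6], [4,9], [5,6], [5,9], [6,9]
  2-simplices (10): [1,4,5], [1,4,6], [1,4,9], [1,5,6], [1,5,9], [1,6,9], [4,5,6], [4,5,9], [4,6,9], [5,6,9]
  3-simplices (5): [1,4,5,6], [1,4,5,9], [1,4,6,9], [1,5,6,9], [4,5,6,9]

so the chain groups are C_0 ≅ Z^10, C_1 ≅ Z^16, C_2 ≅ Z^10, C_3 ≅ Z^5.

Boundary ∂_1: C_1 → C_0 maps an edge to its endpoints' difference, ∂[p,q] = q − p.
The 10×16 boundary matrix has rank 8 and Smith normal form diag(1,1,1,1,1,1,1,1).

The boundary map ∂_2: C_2 → C_1 sends each 2-simplex [p,q,r] to [q,r] − [p,r] + [p,q]. For instance
  ∂[4,6,9] = [6,9] − [4,9] + [4,6],
  ∂[1,4,5] = [4,5] − [1,5] + [1,4].
This gives a 16×10 integer matrix of rank 6; reducing to Smith normal form yields diagonal entries (1,1,1,1,1,1).

Boundary ∂_3: C_3 → C_2 sends each 3-simplex σ to the alternating sum Σ_i (−1)^i (σ with its i-th vertex removed). For instance
  ∂[1,4,5,9] = [4,5,9] − [1,5,9] + [1,4,9] − [1,4,5],
  ∂[4,5,6,9] = [5,6,9] − [4,6,9] + [4,5,9] − [4,5,6].
This gives a 10×5 integer matrix of rank 4; reducing to Smith normal form yields diagonal entries (1,1,1,1).

Reading off H_k = ker ∂_k / im ∂_{k+1}:

  H_2: rank ker ∂_2 − rank ∂_3 = (10 − 6) − 4 = 0, and the invariant factors of ∂_3 are all 1, so H_2 = 0.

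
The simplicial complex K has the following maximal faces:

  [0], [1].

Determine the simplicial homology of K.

H_0 ≅ Z^2.

Fix the vertex order 0 < 1 and write every simplex with vertices in increasing order. Then dim K = 0 and the simplices of K are:

  0-simplices (2): [0], [1]

giving chain groups C_0 ≅ Z^2.

Reading off H_k = ker ∂_k / im ∂_{k+1}:

  H_0: rank C_0 − rank ∂_1 = 2 − 0 = 2, and there is no ∂_1, so H_0 = Z^2.

(K is a triangulation of a set of 2 points.)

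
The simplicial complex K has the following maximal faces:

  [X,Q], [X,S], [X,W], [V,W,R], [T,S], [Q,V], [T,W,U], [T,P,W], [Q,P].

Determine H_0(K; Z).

K has 9 vertices, 14 edges, 3 triangles.
rank ∂_0 = 0, rank ∂_1 = 8 ⇒ b_0 = 9 − 0 − 8 = 1; all invariant factors of ∂_1 are 1 so no torsion. So H_0 = Z.

H_0 ≅ Z.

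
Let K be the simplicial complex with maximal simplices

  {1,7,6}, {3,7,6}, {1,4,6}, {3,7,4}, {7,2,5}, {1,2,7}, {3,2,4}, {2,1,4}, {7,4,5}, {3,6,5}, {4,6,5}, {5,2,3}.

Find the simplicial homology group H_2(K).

Fix the vertex order 1 < 2 < 3 < 4 < 5 < 6 < 7 and write every simplex with vertices in increasing order. Then dim K = 2 and the simplices of K are:

  0-simplices (7): [1], [2], [3], [4], [5], [6], [7]
  1-simplices (18): [1,2], [1,4], [1,6], [1,7], [2,3], [2,4], [2,5], [2,7], [3,4], [3,5], [3,6], [3,7], [4,5], [4,6], [4,7], [5,6], [5,7], [6,7]
  2-simplices (12): [1,2,4], [1,2,7], [1,4,6], [1,6,7], [2,3,4], [2,3,5], [2,5,7], [3,4,7], [3,5,6], [3,6,7], [4,5,6], [4,5,7]

Hence C_0 ≅ Z^7, C_1 ≅ Z^18, C_2 ≅ Z^12.

The boundary map ∂_1: C_1 → C_0 maps an edge to its endpoints' difference, ∂[p,q] = q − p. For instance
  ∂[1,7] = [7] − [1].
The 7×18 boundary matrix has rank 6 and Smith normal form diag(1,1,1,1,1,1).

Boundary ∂_2: C_2 → C_1 sends each 2-simplex [p,q,r] to [q,r] − [p,r] + [p,q]. For instance
  ∂[2,3,4] = [3,4] − [2,4] + [2,3],
  ∂[3,4,7] = [4,7] − [3,7] + [3,4].
The 18×12 boundary matrix has rank 12 and Smith normal form diag(1,1,1,1,1,1,1,1,1,1,1,2).

Reading off H_k = ker ∂_k / im ∂_{k+1}:

  H_2: rank ker ∂_2 − rank ∂_3 = (12 − 12) − 0 = 0, and there is no ∂_3, so H_2 ≅ 0.

H_2 ≅ 0.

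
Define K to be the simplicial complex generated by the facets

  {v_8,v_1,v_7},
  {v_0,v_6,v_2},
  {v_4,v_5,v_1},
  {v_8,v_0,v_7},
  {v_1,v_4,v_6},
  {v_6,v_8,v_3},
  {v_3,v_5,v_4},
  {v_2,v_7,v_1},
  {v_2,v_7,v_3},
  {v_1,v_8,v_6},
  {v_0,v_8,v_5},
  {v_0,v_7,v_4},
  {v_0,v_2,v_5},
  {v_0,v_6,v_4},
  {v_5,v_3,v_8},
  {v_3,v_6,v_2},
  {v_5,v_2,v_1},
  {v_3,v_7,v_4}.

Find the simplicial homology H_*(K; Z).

H_0 = Z,  H_1 = Z^2,  H_2 = Z.

K has 9 vertices, 27 edges, 18 triangles.
rank ∂_0 = 0, rank ∂_1 = 8 ⇒ b_0 = 9 − 0 − 8 = 1; all invariant factors of ∂_1 are 1 so no torsion. So H_0 ≅ Z.
rank ∂_1 = 8, rank ∂_2 = 17 ⇒ b_1 = 27 − 8 − 17 = 2; all invariant factors of ∂_2 are 1 so no torsion. So H_1 ≅ Z^2.
rank ∂_2 = 17, rank ∂_3 = 0 ⇒ b_2 = 18 − 17 − 0 = 1. So H_2 ≅ Z.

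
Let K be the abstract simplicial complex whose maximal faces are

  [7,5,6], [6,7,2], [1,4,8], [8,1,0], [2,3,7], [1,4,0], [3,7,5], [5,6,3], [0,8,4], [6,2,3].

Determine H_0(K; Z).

We work with the vertex ordering 0 < 1 < 2 < 3 < 4 < 5 < 6 < 7 < 8. The simplices of K, each written with vertices in increasing order, are:

  0-simplices (9): [0], [1], [2], [3], [4], [5], [6], [7], [8]
  1-simplices (15): [0,1], [0,4], [0,8], [1,4], [1,8], [2,3], [2,6], [2,7], [3,5], [3,6], [3,7], [4,8], [5,6], [5,7], [6,7]
  2-simplices (10): [0,1,4], [0,1,8], [0,4,8], [1,4,8], [2,3,6], [2,3,7], [2,6,7], [3,5,6], [3,5,7], [5,6,7]

so the chain groups are C_0 ≅ Z^9, C_1 ≅ Z^15, C_2 ≅ Z^10.

∂_1: C_1 → C_0 maps an edge to its endpoints' difference, ∂[p,q] = q − p.
This gives a 9×15 integer matrix of rank 7; reducing to Smith normal form yields diagonal entries (1,1,1,1,1,1,1).

∂_2: C_2 → C_1 sends each 2-simplex [p,q,r] to [q,r] − [p,r] + [p,q]. For instance
  ∂[2,6,7] = [6,7] − [2,7] + [2,6],
  ∂[2,3,6] = [3,6] − [2,6] + [2,3].
The 15×10 boundary matrix has rank 8 and Smith normal form diag(1,1,1,1,1,1,1,1).

From H_k ≅ ker(∂_k) / im(∂_{k+1}) we obtain:

  H_0: rank C_0 − rank ∂_1 = 9 − 7 = 2, and the invariant factors of ∂_1 are all 1, so H_0 ≅ Z^2.

H_0 ≅ Z^2.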